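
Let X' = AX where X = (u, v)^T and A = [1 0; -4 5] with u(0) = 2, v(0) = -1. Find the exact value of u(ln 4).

8

A = [[1,0],[-4,5]]; eigenvalues λ = 5, 1.
Eigenvectors: (0,-1) for λ=5, (1,1) for λ=1.
From the initial condition, c_1 = 3, c_2 = 2.
u(ln 4) = (3)(4^5)(0) + (2)(4^1)(1) = 8.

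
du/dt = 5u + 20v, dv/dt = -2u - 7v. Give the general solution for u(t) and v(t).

Coefficient matrix A = [[5, 20], [-2, -7]].
Characteristic polynomial det(A - λI) = λ^2 + 2λ + 5 = 0.
Eigenvalues λ = -1 ± 2i (complex conjugate pair).
For λ=-1+2i: an eigenvector is (3,-1) - i(-1,0) = (3 + i, -1).
A real fundamental pair from Re and Im of e^((-1+2i)t)v: X_1 = e^(-t)(cos(2t)·(3,-1) + sin(2t)·(-1,0)), X_2 = e^(-t)(sin(2t)·(3,-1) - cos(2t)·(-1,0)).
General solution: C_1X_1 + C_2X_2.

u(t) = -C_1e^(-t)sin(2t) + 3C_1e^(-t)cos(2t) + 3C_2e^(-t)sin(2t) + C_2e^(-t)cos(2t), v(t) = -C_1e^(-t)cos(2t) - C_2e^(-t)sin(2t)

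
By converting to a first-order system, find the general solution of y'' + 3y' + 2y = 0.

Let x_1 = y, x_2 = y'. Then x_1' = x_2 and x_2' = -2x_1 - 3x_2.
A = [[0,1],[-2,-3]]; det(A-λI) = λ^2 + 3λ + 2.
Eigenvalues λ = -2, -1 with eigenvectors (1,-2), (1,-1).

y(t) = C_1e^(-2t) + C_2e^(-t)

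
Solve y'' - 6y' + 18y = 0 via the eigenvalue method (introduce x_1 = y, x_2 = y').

y(t) = K_1e^(3t)cos(3t) + K_2e^(3t)sin(3t)

Let x_1 = y, x_2 = y'. Then x_1' = x_2 and x_2' = -18x_1 + 6x_2.
A = [[0,1],[-18,6]]; det(A-λI) = λ^2 - 6λ + 18.
Eigenvalues λ = 3 ± 3i.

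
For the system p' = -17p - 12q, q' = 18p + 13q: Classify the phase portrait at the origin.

A = [[-17,-12],[18,13]]; det(A-λI) = λ^2 + 4λ - 5.
λ = 1, -5: opposite signs.

saddle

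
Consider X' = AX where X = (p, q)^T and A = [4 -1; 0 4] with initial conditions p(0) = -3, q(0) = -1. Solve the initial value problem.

Coefficient matrix A = [[4, -1], [0, 4]].
Characteristic polynomial det(A - λI) = λ^2 - 8λ + 16 = 0.
Single eigenvalue λ = 4 with algebraic multiplicity 2.
Eigenvector v = (-1,0); generalized eigenvector w with (A-λI)w=v is (3,1).
General solution: e^(4t)[K_1·v + K_2·(t·v + w)].
Applying p(0)=-3, q(0)=-1 gives K_1=0, K_2=-1.

p(t) = te^(4t) - 3e^(4t), q(t) = -e^(4t)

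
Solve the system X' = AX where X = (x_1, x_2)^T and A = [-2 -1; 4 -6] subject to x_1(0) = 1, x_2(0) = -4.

Coefficient matrix A = [[-2, -1], [4, -6]].
Characteristic polynomial det(A - λI) = λ^2 + 8λ + 16 = 0.
Single eigenvalue λ = -4 with algebraic multiplicity 2.
Eigenvector v = (-1,-2); generalized eigenvector w with (A-λI)w=v is (0,1).
General solution: e^(-4t)[K_1·v + K_2·(t·v + w)].
Applying x_1(0)=1, x_2(0)=-4 gives K_1=-1, K_2=-6.

x_1(t) = 6te^(-4t) + e^(-4t), x_2(t) = 12te^(-4t) - 4e^(-4t)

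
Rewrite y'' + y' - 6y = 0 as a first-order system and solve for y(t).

Let x_1 = y, x_2 = y'. Then x_1' = x_2 and x_2' = 6x_1 - x_2.
A = [[0,1],[6,-1]]; det(A-λI) = λ^2 + λ - 6.
Eigenvalues λ = -3, 2 with eigenvectors (1,-3), (1,2).

y(t) = K_1e^(-3t) + K_2e^(2t)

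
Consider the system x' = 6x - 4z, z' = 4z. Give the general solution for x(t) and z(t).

Coefficient matrix A = [[6, -4], [0, 4]].
Characteristic polynomial det(A - λI) = λ^2 - 10λ + 24 = 0.
Eigenvalues λ = 4, 6.
For λ=4: (A-λI) row 1 is [2, -4], so an eigenvector is (-2, -1).
For λ=6: (A-λI) row 1 is [0, -4], so an eigenvector is (1, 0).
General solution: C_1e^(4t)(-2,-1) + C_2e^(6t)(1,0).

x(t) = -2C_1e^(4t) + C_2e^(6t), z(t) = -C_1e^(4t)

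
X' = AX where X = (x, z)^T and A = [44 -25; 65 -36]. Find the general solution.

Coefficient matrix A = [[44, -25], [65, -36]].
Characteristic polynomial det(A - λI) = λ^2 - 8λ + 41 = 0.
Eigenvalues λ = 4 ± 5i (complex conjugate pair).
For λ=4+5i: an eigenvector is (-2,-3) - i(-1,-2) = (-2 + i, -3 + 2i).
A real fundamental pair from Re and Im of e^((4+5i)t)v: X_1 = e^(4t)(cos(5t)·(-2,-3) + sin(5t)·(-1,-2)), X_2 = e^(4t)(sin(5t)·(-2,-3) - cos(5t)·(-1,-2)).
General solution: c_1X_1 + c_2X_2.

x(t) = -c_1e^(4t)sin(5t) - 2c_1e^(4t)cos(5t) - 2c_2e^(4t)sin(5t) + c_2e^(4t)cos(5t), z(t) = -2c_1e^(4t)sin(5t) - 3c_1e^(4t)cos(5t) - 3c_2e^(4t)sin(5t) + 2c_2e^(4t)cos(5t)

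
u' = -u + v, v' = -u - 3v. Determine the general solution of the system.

Coefficient matrix A = [[-1, 1], [-1, -3]].
Characteristic polynomial det(A - λI) = λ^2 + 4λ + 4 = 0.
Single eigenvalue λ = -2 with algebraic multiplicity 2.
Eigenvector v = (1,-1); generalized eigenvector w with (A-λI)w=v is (1,0).
General solution: e^(-2t)[c_1·v + c_2·(t·v + w)].

u(t) = c_1e^(-2t) + c_2te^(-2t) + c_2e^(-2t), v(t) = -c_1e^(-2t) - c_2te^(-2t)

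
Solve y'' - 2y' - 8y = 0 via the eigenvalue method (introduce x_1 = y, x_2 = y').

y(t) = K_1e^(-2t) + K_2e^(4t)

Let x_1 = y, x_2 = y'. Then x_1' = x_2 and x_2' = 8x_1 + 2x_2.
A = [[0,1],[8,2]]; det(A-λI) = λ^2 - 2λ - 8.
Eigenvalues λ = -2, 4 with eigenvectors (1,-2), (1,4).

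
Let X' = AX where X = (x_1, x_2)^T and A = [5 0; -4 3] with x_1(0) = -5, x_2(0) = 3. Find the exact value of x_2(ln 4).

9792

A = [[5,0],[-4,3]]; eigenvalues λ = 5, 3.
Eigenvectors: (1,-2) for λ=5, (0,1) for λ=3.
From the initial condition, c_1 = -5, c_2 = -7.
x_2(ln 4) = (-5)(4^5)(-2) + (-7)(4^3)(1) = 9792.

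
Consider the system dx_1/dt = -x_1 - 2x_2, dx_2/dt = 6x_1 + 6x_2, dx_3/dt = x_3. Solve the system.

Coefficient matrix A = [[-1, -2, 0], [6, 6, 0], [0, 0, 1]].
det(A - λI) = 0 gives eigenvalues λ = 3, 2, 1.
For λ=3: eigenvector (-1,2,0).
For λ=2: eigenvector (-2,3,0).
For λ=1: eigenvector (0,0,1).
General solution: C_1e^(3t)(-1,2,0) + C_2e^(2t)(-2,3,0) + C_3e^(t)(0,0,1).

x_1(t) = -C_1e^(3t) - 2C_2e^(2t), x_2(t) = 2C_1e^(3t) + 3C_2e^(2t), x_3(t) = C_3e^(t)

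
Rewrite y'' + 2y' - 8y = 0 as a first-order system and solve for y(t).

y(t) = c_1e^(2t) + c_2e^(-4t)

Let x_1 = y, x_2 = y'. Then x_1' = x_2 and x_2' = 8x_1 - 2x_2.
A = [[0,1],[8,-2]]; det(A-λI) = λ^2 + 2λ - 8.
Eigenvalues λ = 2, -4 with eigenvectors (1,2), (1,-4).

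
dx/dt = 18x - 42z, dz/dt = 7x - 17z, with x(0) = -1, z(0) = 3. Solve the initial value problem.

x(t) = -21e^(4t) + 20e^(-3t), z(t) = -7e^(4t) + 10e^(-3t)

Coefficient matrix A = [[18, -42], [7, -17]].
Characteristic polynomial det(A - λI) = λ^2 - λ - 12 = 0.
Eigenvalues λ = 4, -3.
For λ=4: (A-λI) row 1 is [14, -42], so an eigenvector is (-3, -1).
For λ=-3: (A-λI) row 1 is [21, -42], so an eigenvector is (2, 1).
General solution: c_1e^(4t)(-3,-1) + c_2e^(-3t)(2,1).
Applying x(0)=-1, z(0)=3 gives c_1=7, c_2=10.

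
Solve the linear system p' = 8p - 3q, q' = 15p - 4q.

p(t) = -K_1e^(2t)sin(3t) + K_2e^(2t)cos(3t), q(t) = -2K_1e^(2t)sin(3t) + K_1e^(2t)cos(3t) + K_2e^(2t)sin(3t) + 2K_2e^(2t)cos(3t)

Coefficient matrix A = [[8, -3], [15, -4]].
Characteristic polynomial det(A - λI) = λ^2 - 4λ + 13 = 0.
Eigenvalues λ = 2 ± 3i (complex conjugate pair).
For λ=2+3i: an eigenvector is (0,1) - i(-1,-2) = (0 + i, 1 + 2i).
A real fundamental pair from Re and Im of e^((2+3i)t)v: X_1 = e^(2t)(cos(3t)·(0,1) + sin(3t)·(-1,-2)), X_2 = e^(2t)(sin(3t)·(0,1) - cos(3t)·(-1,-2)).
General solution: K_1X_1 + K_2X_2.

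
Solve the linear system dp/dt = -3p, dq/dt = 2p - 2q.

p(t) = c_2e^(-3t), q(t) = -c_1e^(-2t) - 2c_2e^(-3t)

Coefficient matrix A = [[-3, 0], [2, -2]].
Characteristic polynomial det(A - λI) = λ^2 + 5λ + 6 = 0.
Eigenvalues λ = -2, -3.
For λ=-2: (A-λI) row 1 is [-1, 0], so an eigenvector is (0, -1).
For λ=-3: (A-λI) row 2 is [2, 1], so an eigenvector is (1, -2).
General solution: c_1e^(-2t)(0,-1) + c_2e^(-3t)(1,-2).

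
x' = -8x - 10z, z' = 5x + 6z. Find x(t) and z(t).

Coefficient matrix A = [[-8, -10], [5, 6]].
Characteristic polynomial det(A - λI) = λ^2 + 2λ + 2 = 0.
Eigenvalues λ = -1 ± i (complex conjugate pair).
For λ=-1+i: an eigenvector is (-1,1) - i(-3,2) = (-1 + 3i, 1 - 2i).
A real fundamental pair from Re and Im of e^((-1+i)t)v: X_1 = e^(-t)(cos(t)·(-1,1) + sin(t)·(-3,2)), X_2 = e^(-t)(sin(t)·(-1,1) - cos(t)·(-3,2)).
General solution: K_1X_1 + K_2X_2.

x(t) = -3K_1e^(-t)sin(t) - K_1e^(-t)cos(t) - K_2e^(-t)sin(t) + 3K_2e^(-t)cos(t), z(t) = 2K_1e^(-t)sin(t) + K_1e^(-t)cos(t) + K_2e^(-t)sin(t) - 2K_2e^(-t)cos(t)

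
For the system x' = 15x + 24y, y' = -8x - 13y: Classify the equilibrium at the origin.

A = [[15,24],[-8,-13]]; det(A-λI) = λ^2 - 2λ - 3.
λ = -1, 3: opposite signs.

saddle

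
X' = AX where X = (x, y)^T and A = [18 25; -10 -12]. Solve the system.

x(t) = 2c_1e^(3t)sin(5t) - c_1e^(3t)cos(5t) - c_2e^(3t)sin(5t) - 2c_2e^(3t)cos(5t), y(t) = -c_1e^(3t)sin(5t) + c_1e^(3t)cos(5t) + c_2e^(3t)sin(5t) + c_2e^(3t)cos(5t)

Coefficient matrix A = [[18, 25], [-10, -12]].
Characteristic polynomial det(A - λI) = λ^2 - 6λ + 34 = 0.
Eigenvalues λ = 3 ± 5i (complex conjugate pair).
For λ=3+5i: an eigenvector is (-1,1) - i(2,-1) = (-1 - 2i, 1 + i).
A real fundamental pair from Re and Im of e^((3+5i)t)v: X_1 = e^(3t)(cos(5t)·(-1,1) + sin(5t)·(2,-1)), X_2 = e^(3t)(sin(5t)·(-1,1) - cos(5t)·(2,-1)).
General solution: c_1X_1 + c_2X_2.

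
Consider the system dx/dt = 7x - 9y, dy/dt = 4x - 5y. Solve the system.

x(t) = -3C_1e^(t) - 3C_2te^(t) + C_2e^(t), y(t) = -2C_1e^(t) - 2C_2te^(t) + C_2e^(t)

Coefficient matrix A = [[7, -9], [4, -5]].
Characteristic polynomial det(A - λI) = λ^2 - 2λ + 1 = 0.
Single eigenvalue λ = 1 with algebraic multiplicity 2.
Eigenvector v = (-3,-2); generalized eigenvector w with (A-λI)w=v is (1,1).
General solution: e^(t)[C_1·v + C_2·(t·v + w)].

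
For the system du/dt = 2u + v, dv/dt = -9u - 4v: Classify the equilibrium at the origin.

A = [[2,1],[-9,-4]]; det(A-λI) = λ^2 + 2λ + 1.
repeated λ = -1 with a single eigenvector.

stable improper node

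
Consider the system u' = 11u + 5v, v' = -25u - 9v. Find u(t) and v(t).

u(t) = -C_1e^(t)cos(5t) - C_2e^(t)sin(5t), v(t) = C_1e^(t)sin(5t) + 2C_1e^(t)cos(5t) + 2C_2e^(t)sin(5t) - C_2e^(t)cos(5t)

Coefficient matrix A = [[11, 5], [-25, -9]].
Characteristic polynomial det(A - λI) = λ^2 - 2λ + 26 = 0.
Eigenvalues λ = 1 ± 5i (complex conjugate pair).
For λ=1+5i: an eigenvector is (-1,2) - i(0,1) = (-1, 2 - i).
A real fundamental pair from Re and Im of e^((1+5i)t)v: X_1 = e^(t)(cos(5t)·(-1,2) + sin(5t)·(0,1)), X_2 = e^(t)(sin(5t)·(-1,2) - cos(5t)·(0,1)).
General solution: C_1X_1 + C_2X_2.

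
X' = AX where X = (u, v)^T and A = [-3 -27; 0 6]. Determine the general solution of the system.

Coefficient matrix A = [[-3, -27], [0, 6]].
Characteristic polynomial det(A - λI) = λ^2 - 3λ - 18 = 0.
Eigenvalues λ = 6, -3.
For λ=6: (A-λI) row 1 is [-9, -27], so an eigenvector is (3, -1).
For λ=-3: (A-λI) row 1 is [0, -27], so an eigenvector is (1, 0).
General solution: K_1e^(6t)(3,-1) + K_2e^(-3t)(1,0).

u(t) = 3K_1e^(6t) + K_2e^(-3t), v(t) = -K_1e^(6t)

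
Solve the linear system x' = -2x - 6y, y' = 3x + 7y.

x(t) = -2C_1e^(t) + C_2e^(4t), y(t) = C_1e^(t) - C_2e^(4t)

Coefficient matrix A = [[-2, -6], [3, 7]].
Characteristic polynomial det(A - λI) = λ^2 - 5λ + 4 = 0.
Eigenvalues λ = 1, 4.
For λ=1: (A-λI) row 1 is [-3, -6], so an eigenvector is (-2, 1).
For λ=4: (A-λI) row 1 is [-6, -6], so an eigenvector is (1, -1).
General solution: C_1e^(t)(-2,1) + C_2e^(4t)(1,-1).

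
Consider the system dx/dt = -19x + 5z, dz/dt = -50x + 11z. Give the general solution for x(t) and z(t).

x(t) = c_1e^(-4t)cos(5t) + c_2e^(-4t)sin(5t), z(t) = -c_1e^(-4t)sin(5t) + 3c_1e^(-4t)cos(5t) + 3c_2e^(-4t)sin(5t) + c_2e^(-4t)cos(5t)

Coefficient matrix A = [[-19, 5], [-50, 11]].
Characteristic polynomial det(A - λI) = λ^2 + 8λ + 41 = 0.
Eigenvalues λ = -4 ± 5i (complex conjugate pair).
For λ=-4+5i: an eigenvector is (1,3) - i(0,-1) = (1, 3 + i).
A real fundamental pair from Re and Im of e^((-4+5i)t)v: X_1 = e^(-4t)(cos(5t)·(1,3) + sin(5t)·(0,-1)), X_2 = e^(-4t)(sin(5t)·(1,3) - cos(5t)·(0,-1)).
General solution: c_1X_1 + c_2X_2.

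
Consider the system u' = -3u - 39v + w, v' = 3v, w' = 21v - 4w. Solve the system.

Coefficient matrix A = [[-3, -39, 1], [0, 3, 0], [0, 21, -4]].
det(A - λI) = 0 gives eigenvalues λ = -3, -4, 3.
For λ=-3: eigenvector (1,0,0).
For λ=-4: eigenvector (-1,0,1).
For λ=3: eigenvector (-6,1,3).
General solution: c_1e^(-3t)(1,0,0) + c_2e^(-4t)(-1,0,1) + c_3e^(3t)(-6,1,3).

u(t) = c_1e^(-3t) - c_2e^(-4t) - 6c_3e^(3t), v(t) = c_3e^(3t), w(t) = c_2e^(-4t) + 3c_3e^(3t)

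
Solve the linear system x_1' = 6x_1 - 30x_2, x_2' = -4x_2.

Coefficient matrix A = [[6, -30], [0, -4]].
Characteristic polynomial det(A - λI) = λ^2 - 2λ - 24 = 0.
Eigenvalues λ = 6, -4.
For λ=6: (A-λI) row 1 is [0, -30], so an eigenvector is (-1, 0).
For λ=-4: (A-λI) row 1 is [10, -30], so an eigenvector is (-3, -1).
General solution: K_1e^(6t)(-1,0) + K_2e^(-4t)(-3,-1).

x_1(t) = -K_1e^(6t) - 3K_2e^(-4t), x_2(t) = -K_2e^(-4t)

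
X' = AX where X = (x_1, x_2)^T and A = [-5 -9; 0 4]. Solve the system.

Coefficient matrix A = [[-5, -9], [0, 4]].
Characteristic polynomial det(A - λI) = λ^2 + λ - 20 = 0.
Eigenvalues λ = 4, -5.
For λ=4: (A-λI) row 1 is [-9, -9], so an eigenvector is (1, -1).
For λ=-5: (A-λI) row 1 is [0, -9], so an eigenvector is (1, 0).
General solution: C_1e^(4t)(1,-1) + C_2e^(-5t)(1,0).

x_1(t) = C_1e^(4t) + C_2e^(-5t), x_2(t) = -C_1e^(4t)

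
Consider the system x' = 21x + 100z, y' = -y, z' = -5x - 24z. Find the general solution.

Coefficient matrix A = [[21, 0, 100], [0, -1, 0], [-5, 0, -24]].
det(A - λI) = 0 gives eigenvalues λ = 1, -4, -1.
For λ=1: eigenvector (5,0,-1).
For λ=-4: eigenvector (-4,0,1).
For λ=-1: eigenvector (0,1,0).
General solution: C_1e^(t)(5,0,-1) + C_2e^(-4t)(-4,0,1) + C_3e^(-t)(0,1,0).

x(t) = 5C_1e^(t) - 4C_2e^(-4t), y(t) = C_3e^(-t), z(t) = -C_1e^(t) + C_2e^(-4t)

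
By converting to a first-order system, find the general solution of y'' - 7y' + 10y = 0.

y(t) = C_1e^(2t) + C_2e^(5t)

Let x_1 = y, x_2 = y'. Then x_1' = x_2 and x_2' = -10x_1 + 7x_2.
A = [[0,1],[-10,7]]; det(A-λI) = λ^2 - 7λ + 10.
Eigenvalues λ = 2, 5 with eigenvectors (1,2), (1,5).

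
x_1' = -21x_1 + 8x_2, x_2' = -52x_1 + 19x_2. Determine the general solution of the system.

Coefficient matrix A = [[-21, 8], [-52, 19]].
Characteristic polynomial det(A - λI) = λ^2 + 2λ + 17 = 0.
Eigenvalues λ = -1 ± 4i (complex conjugate pair).
For λ=-1+4i: an eigenvector is (1,2) - i(-1,-3) = (1 + i, 2 + 3i).
A real fundamental pair from Re and Im of e^((-1+4i)t)v: X_1 = e^(-t)(cos(4t)·(1,2) + sin(4t)·(-1,-3)), X_2 = e^(-t)(sin(4t)·(1,2) - cos(4t)·(-1,-3)).
General solution: c_1X_1 + c_2X_2.

x_1(t) = -c_1e^(-t)sin(4t) + c_1e^(-t)cos(4t) + c_2e^(-t)sin(4t) + c_2e^(-t)cos(4t), x_2(t) = -3c_1e^(-t)sin(4t) + 2c_1e^(-t)cos(4t) + 2c_2e^(-t)sin(4t) + 3c_2e^(-t)cos(4t)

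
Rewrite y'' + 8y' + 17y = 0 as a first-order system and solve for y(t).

Let x_1 = y, x_2 = y'. Then x_1' = x_2 and x_2' = -17x_1 - 8x_2.
A = [[0,1],[-17,-8]]; det(A-λI) = λ^2 + 8λ + 17.
Eigenvalues λ = -4 ± i.

y(t) = C_1e^(-4t)cos(t) + C_2e^(-4t)sin(t)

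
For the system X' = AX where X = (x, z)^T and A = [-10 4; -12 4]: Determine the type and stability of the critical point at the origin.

stable node

A = [[-10,4],[-12,4]]; det(A-λI) = λ^2 + 6λ + 8.
λ = -4, -2: both negative.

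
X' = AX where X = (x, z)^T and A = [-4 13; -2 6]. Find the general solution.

x(t) = -3c_1e^(t)sin(t) - 2c_1e^(t)cos(t) - 2c_2e^(t)sin(t) + 3c_2e^(t)cos(t), z(t) = -c_1e^(t)sin(t) - c_1e^(t)cos(t) - c_2e^(t)sin(t) + c_2e^(t)cos(t)

Coefficient matrix A = [[-4, 13], [-2, 6]].
Characteristic polynomial det(A - λI) = λ^2 - 2λ + 2 = 0.
Eigenvalues λ = 1 ± i (complex conjugate pair).
For λ=1+i: an eigenvector is (-2,-1) - i(-3,-1) = (-2 + 3i, -1 + i).
A real fundamental pair from Re and Im of e^((1+i)t)v: X_1 = e^(t)(cos(t)·(-2,-1) + sin(t)·(-3,-1)), X_2 = e^(t)(sin(t)·(-2,-1) - cos(t)·(-3,-1)).
General solution: c_1X_1 + c_2X_2.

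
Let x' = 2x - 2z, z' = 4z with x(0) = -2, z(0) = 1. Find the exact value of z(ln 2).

A = [[2,-2],[0,4]]; eigenvalues λ = 4, 2.
Eigenvectors: (1,-1) for λ=4, (-1,0) for λ=2.
From the initial condition, c_1 = -1, c_2 = 1.
z(ln 2) = (-1)(2^4)(-1) + (1)(2^2)(0) = 16.

16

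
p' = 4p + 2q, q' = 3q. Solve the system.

p(t) = c_1e^(4t) + 2c_2e^(3t), q(t) = -c_2e^(3t)

Coefficient matrix A = [[4, 2], [0, 3]].
Characteristic polynomial det(A - λI) = λ^2 - 7λ + 12 = 0.
Eigenvalues λ = 4, 3.
For λ=4: (A-λI) row 1 is [0, 2], so an eigenvector is (1, 0).
For λ=3: (A-λI) row 1 is [1, 2], so an eigenvector is (2, -1).
General solution: c_1e^(4t)(1,0) + c_2e^(3t)(2,-1).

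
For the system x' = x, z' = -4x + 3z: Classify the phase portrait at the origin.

A = [[1,0],[-4,3]]; det(A-λI) = λ^2 - 4λ + 3.
λ = 3, 1: both positive.

unstable node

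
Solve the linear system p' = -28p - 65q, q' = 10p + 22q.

Coefficient matrix A = [[-28, -65], [10, 22]].
Characteristic polynomial det(A - λI) = λ^2 + 6λ + 34 = 0.
Eigenvalues λ = -3 ± 5i (complex conjugate pair).
For λ=-3+5i: an eigenvector is (-2,1) - i(-3,1) = (-2 + 3i, 1 - i).
A real fundamental pair from Re and Im of e^((-3+5i)t)v: X_1 = e^(-3t)(cos(5t)·(-2,1) + sin(5t)·(-3,1)), X_2 = e^(-3t)(sin(5t)·(-2,1) - cos(5t)·(-3,1)).
General solution: K_1X_1 + K_2X_2.

p(t) = -3K_1e^(-3t)sin(5t) - 2K_1e^(-3t)cos(5t) - 2K_2e^(-3t)sin(5t) + 3K_2e^(-3t)cos(5t), q(t) = K_1e^(-3t)sin(5t) + K_1e^(-3t)cos(5t) + K_2e^(-3t)sin(5t) - K_2e^(-3t)cos(5t)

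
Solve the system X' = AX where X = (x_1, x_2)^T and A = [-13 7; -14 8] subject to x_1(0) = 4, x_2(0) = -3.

Coefficient matrix A = [[-13, 7], [-14, 8]].
Characteristic polynomial det(A - λI) = λ^2 + 5λ - 6 = 0.
Eigenvalues λ = -6, 1.
For λ=-6: (A-λI) row 1 is [-7, 7], so an eigenvector is (-1, -1).
For λ=1: (A-λI) row 1 is [-14, 7], so an eigenvector is (1, 2).
General solution: C_1e^(-6t)(-1,-1) + C_2e^(t)(1,2).
Applying x_1(0)=4, x_2(0)=-3 gives C_1=-11, C_2=-7.

x_1(t) = -7e^(t) + 11e^(-6t), x_2(t) = -14e^(t) + 11e^(-6t)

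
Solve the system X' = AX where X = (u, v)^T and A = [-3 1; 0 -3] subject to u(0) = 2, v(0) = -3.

Coefficient matrix A = [[-3, 1], [0, -3]].
Characteristic polynomial det(A - λI) = λ^2 + 6λ + 9 = 0.
Single eigenvalue λ = -3 with algebraic multiplicity 2.
Eigenvector v = (-1,0); generalized eigenvector w with (A-λI)w=v is (3,-1).
General solution: e^(-3t)[c_1·v + c_2·(t·v + w)].
Applying u(0)=2, v(0)=-3 gives c_1=7, c_2=3.

u(t) = -3te^(-3t) + 2e^(-3t), v(t) = -3e^(-3t)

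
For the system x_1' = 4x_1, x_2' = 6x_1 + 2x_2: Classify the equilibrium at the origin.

unstable node

A = [[4,0],[6,2]]; det(A-λI) = λ^2 - 6λ + 8.
λ = 2, 4: both positive.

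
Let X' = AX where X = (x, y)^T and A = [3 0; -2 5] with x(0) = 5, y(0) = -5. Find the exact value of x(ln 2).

A = [[3,0],[-2,5]]; eigenvalues λ = 5, 3.
Eigenvectors: (0,1) for λ=5, (-1,-1) for λ=3.
From the initial condition, c_1 = -10, c_2 = -5.
x(ln 2) = (-10)(2^5)(0) + (-5)(2^3)(-1) = 40.

40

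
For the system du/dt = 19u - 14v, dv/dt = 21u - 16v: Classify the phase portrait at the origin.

A = [[19,-14],[21,-16]]; det(A-λI) = λ^2 - 3λ - 10.
λ = -2, 5: opposite signs.

saddle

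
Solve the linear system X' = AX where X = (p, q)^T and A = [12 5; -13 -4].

p(t) = -C_1e^(4t)sin(t) - 2C_1e^(4t)cos(t) - 2C_2e^(4t)sin(t) + C_2e^(4t)cos(t), q(t) = 2C_1e^(4t)sin(t) + 3C_1e^(4t)cos(t) + 3C_2e^(4t)sin(t) - 2C_2e^(4t)cos(t)

Coefficient matrix A = [[12, 5], [-13, -4]].
Characteristic polynomial det(A - λI) = λ^2 - 8λ + 17 = 0.
Eigenvalues λ = 4 ± i (complex conjugate pair).
For λ=4+i: an eigenvector is (-2,3) - i(-1,2) = (-2 + i, 3 - 2i).
A real fundamental pair from Re and Im of e^((4+i)t)v: X_1 = e^(4t)(cos(t)·(-2,3) + sin(t)·(-1,2)), X_2 = e^(4t)(sin(t)·(-2,3) - cos(t)·(-1,2)).
General solution: C_1X_1 + C_2X_2.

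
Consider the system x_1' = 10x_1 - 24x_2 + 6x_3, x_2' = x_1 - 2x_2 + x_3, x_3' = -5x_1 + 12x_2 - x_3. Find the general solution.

Coefficient matrix A = [[10, -24, 6], [1, -2, 1], [-5, 12, -1]].
det(A - λI) = 0 gives eigenvalues λ = 4, 1, 2.
For λ=4: eigenvector (1,0,-1).
For λ=1: eigenvector (-2,-1,-1).
For λ=2: eigenvector (0,1,4).
General solution: C_1e^(4t)(1,0,-1) + C_2e^(t)(-2,-1,-1) + C_3e^(2t)(0,1,4).

x_1(t) = C_1e^(4t) - 2C_2e^(t), x_2(t) = -C_2e^(t) + C_3e^(2t), x_3(t) = -C_1e^(4t) - C_2e^(t) + 4C_3e^(2t)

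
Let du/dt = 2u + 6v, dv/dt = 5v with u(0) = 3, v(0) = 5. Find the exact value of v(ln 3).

1215

A = [[2,6],[0,5]]; eigenvalues λ = 2, 5.
Eigenvectors: (1,0) for λ=2, (2,1) for λ=5.
From the initial condition, c_1 = -7, c_2 = 5.
v(ln 3) = (-7)(3^2)(0) + (5)(3^5)(1) = 1215.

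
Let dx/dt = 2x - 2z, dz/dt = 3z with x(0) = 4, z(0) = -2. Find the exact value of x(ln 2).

32

A = [[2,-2],[0,3]]; eigenvalues λ = 3, 2.
Eigenvectors: (-2,1) for λ=3, (1,0) for λ=2.
From the initial condition, c_1 = -2, c_2 = 0.
x(ln 2) = (-2)(2^3)(-2) + (0)(2^2)(1) = 32.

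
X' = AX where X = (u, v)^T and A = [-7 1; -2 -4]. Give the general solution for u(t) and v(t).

Coefficient matrix A = [[-7, 1], [-2, -4]].
Characteristic polynomial det(A - λI) = λ^2 + 11λ + 30 = 0.
Eigenvalues λ = -6, -5.
For λ=-6: (A-λI) row 1 is [-1, 1], so an eigenvector is (1, 1).
For λ=-5: (A-λI) row 1 is [-2, 1], so an eigenvector is (1, 2).
General solution: K_1e^(-6t)(1,1) + K_2e^(-5t)(1,2).

u(t) = K_1e^(-6t) + K_2e^(-5t), v(t) = K_1e^(-6t) + 2K_2e^(-5t)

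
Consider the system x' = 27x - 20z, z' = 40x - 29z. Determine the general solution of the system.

Coefficient matrix A = [[27, -20], [40, -29]].
Characteristic polynomial det(A - λI) = λ^2 + 2λ + 17 = 0.
Eigenvalues λ = -1 ± 4i (complex conjugate pair).
For λ=-1+4i: an eigenvector is (-1,-1) - i(-2,-3) = (-1 + 2i, -1 + 3i).
A real fundamental pair from Re and Im of e^((-1+4i)t)v: X_1 = e^(-t)(cos(4t)·(-1,-1) + sin(4t)·(-2,-3)), X_2 = e^(-t)(sin(4t)·(-1,-1) - cos(4t)·(-2,-3)).
General solution: c_1X_1 + c_2X_2.

x(t) = -2c_1e^(-t)sin(4t) - c_1e^(-t)cos(4t) - c_2e^(-t)sin(4t) + 2c_2e^(-t)cos(4t), z(t) = -3c_1e^(-t)sin(4t) - c_1e^(-t)cos(4t) - c_2e^(-t)sin(4t) + 3c_2e^(-t)cos(4t)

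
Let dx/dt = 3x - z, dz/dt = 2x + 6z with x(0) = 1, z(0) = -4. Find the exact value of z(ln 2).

A = [[3,-1],[2,6]]; eigenvalues λ = 4, 5.
Eigenvectors: (1,-1) for λ=4, (1,-2) for λ=5.
From the initial condition, c_1 = -2, c_2 = 3.
z(ln 2) = (-2)(2^4)(-1) + (3)(2^5)(-2) = -160.

-160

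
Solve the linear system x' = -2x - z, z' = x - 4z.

x(t) = c_1e^(-3t) + c_2te^(-3t) + 2c_2e^(-3t), z(t) = c_1e^(-3t) + c_2te^(-3t) + c_2e^(-3t)

Coefficient matrix A = [[-2, -1], [1, -4]].
Characteristic polynomial det(A - λI) = λ^2 + 6λ + 9 = 0.
Single eigenvalue λ = -3 with algebraic multiplicity 2.
Eigenvector v = (1,1); generalized eigenvector w with (A-λI)w=v is (2,1).
General solution: e^(-3t)[c_1·v + c_2·(t·v + w)].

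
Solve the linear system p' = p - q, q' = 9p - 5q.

p(t) = c_1e^(-2t) + c_2te^(-2t), q(t) = 3c_1e^(-2t) + 3c_2te^(-2t) - c_2e^(-2t)

Coefficient matrix A = [[1, -1], [9, -5]].
Characteristic polynomial det(A - λI) = λ^2 + 4λ + 4 = 0.
Single eigenvalue λ = -2 with algebraic multiplicity 2.
Eigenvector v = (1,3); generalized eigenvector w with (A-λI)w=v is (0,-1).
General solution: e^(-2t)[c_1·v + c_2·(t·v + w)].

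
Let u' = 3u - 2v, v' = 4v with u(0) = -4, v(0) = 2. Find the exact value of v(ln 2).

32

A = [[3,-2],[0,4]]; eigenvalues λ = 3, 4.
Eigenvectors: (1,0) for λ=3, (2,-1) for λ=4.
From the initial condition, c_1 = 0, c_2 = -2.
v(ln 2) = (0)(2^3)(0) + (-2)(2^4)(-1) = 32.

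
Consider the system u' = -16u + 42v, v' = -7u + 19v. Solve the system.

Coefficient matrix A = [[-16, 42], [-7, 19]].
Characteristic polynomial det(A - λI) = λ^2 - 3λ - 10 = 0.
Eigenvalues λ = 5, -2.
For λ=5: (A-λI) row 1 is [-21, 42], so an eigenvector is (-2, -1).
For λ=-2: (A-λI) row 1 is [-14, 42], so an eigenvector is (-3, -1).
General solution: c_1e^(5t)(-2,-1) + c_2e^(-2t)(-3,-1).

u(t) = -2c_1e^(5t) - 3c_2e^(-2t), v(t) = -c_1e^(5t) - c_2e^(-2t)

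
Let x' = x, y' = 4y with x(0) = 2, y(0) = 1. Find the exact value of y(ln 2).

A = [[1,0],[0,4]]; eigenvalues λ = 4, 1.
Eigenvectors: (0,-1) for λ=4, (1,0) for λ=1.
From the initial condition, c_1 = -1, c_2 = 2.
y(ln 2) = (-1)(2^4)(-1) + (2)(2^1)(0) = 16.

16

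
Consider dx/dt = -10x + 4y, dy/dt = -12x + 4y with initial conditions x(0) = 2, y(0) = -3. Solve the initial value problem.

x(t) = -12e^(-2t) + 14e^(-4t), y(t) = -24e^(-2t) + 21e^(-4t)

Coefficient matrix A = [[-10, 4], [-12, 4]].
Characteristic polynomial det(A - λI) = λ^2 + 6λ + 8 = 0.
Eigenvalues λ = -4, -2.
For λ=-4: (A-λI) row 1 is [-6, 4], so an eigenvector is (-2, -3).
For λ=-2: (A-λI) row 1 is [-8, 4], so an eigenvector is (-1, -2).
General solution: K_1e^(-4t)(-2,-3) + K_2e^(-2t)(-1,-2).
Applying x(0)=2, y(0)=-3 gives K_1=-7, K_2=12.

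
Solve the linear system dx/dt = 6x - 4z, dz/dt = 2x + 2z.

Coefficient matrix A = [[6, -4], [2, 2]].
Characteristic polynomial det(A - λI) = λ^2 - 8λ + 20 = 0.
Eigenvalues λ = 4 ± 2i (complex conjugate pair).
For λ=4+2i: an eigenvector is (-1,-1) - i(1,0) = (-1 - i, -1).
A real fundamental pair from Re and Im of e^((4+2i)t)v: X_1 = e^(4t)(cos(2t)·(-1,-1) + sin(2t)·(1,0)), X_2 = e^(4t)(sin(2t)·(-1,-1) - cos(2t)·(1,0)).
General solution: C_1X_1 + C_2X_2.

x(t) = C_1e^(4t)sin(2t) - C_1e^(4t)cos(2t) - C_2e^(4t)sin(2t) - C_2e^(4t)cos(2t), z(t) = -C_1e^(4t)cos(2t) - C_2e^(4t)sin(2t)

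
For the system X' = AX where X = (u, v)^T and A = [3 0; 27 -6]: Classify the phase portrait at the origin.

A = [[3,0],[27,-6]]; det(A-λI) = λ^2 + 3λ - 18.
λ = 3, -6: opposite signs.

saddle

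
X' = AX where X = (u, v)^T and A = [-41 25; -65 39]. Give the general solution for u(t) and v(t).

u(t) = -2K_1e^(-t)sin(5t) - K_1e^(-t)cos(5t) - K_2e^(-t)sin(5t) + 2K_2e^(-t)cos(5t), v(t) = -3K_1e^(-t)sin(5t) - 2K_1e^(-t)cos(5t) - 2K_2e^(-t)sin(5t) + 3K_2e^(-t)cos(5t)

Coefficient matrix A = [[-41, 25], [-65, 39]].
Characteristic polynomial det(A - λI) = λ^2 + 2λ + 26 = 0.
Eigenvalues λ = -1 ± 5i (complex conjugate pair).
For λ=-1+5i: an eigenvector is (-1,-2) - i(-2,-3) = (-1 + 2i, -2 + 3i).
A real fundamental pair from Re and Im of e^((-1+5i)t)v: X_1 = e^(-t)(cos(5t)·(-1,-2) + sin(5t)·(-2,-3)), X_2 = e^(-t)(sin(5t)·(-1,-2) - cos(5t)·(-2,-3)).
General solution: K_1X_1 + K_2X_2.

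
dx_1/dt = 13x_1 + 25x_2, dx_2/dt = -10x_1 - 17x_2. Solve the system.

x_1(t) = K_1e^(-2t)sin(5t) + 2K_1e^(-2t)cos(5t) + 2K_2e^(-2t)sin(5t) - K_2e^(-2t)cos(5t), x_2(t) = -K_1e^(-2t)sin(5t) - K_1e^(-2t)cos(5t) - K_2e^(-2t)sin(5t) + K_2e^(-2t)cos(5t)

Coefficient matrix A = [[13, 25], [-10, -17]].
Characteristic polynomial det(A - λI) = λ^2 + 4λ + 29 = 0.
Eigenvalues λ = -2 ± 5i (complex conjugate pair).
For λ=-2+5i: an eigenvector is (2,-1) - i(1,-1) = (2 - i, -1 + i).
A real fundamental pair from Re and Im of e^((-2+5i)t)v: X_1 = e^(-2t)(cos(5t)·(2,-1) + sin(5t)·(1,-1)), X_2 = e^(-2t)(sin(5t)·(2,-1) - cos(5t)·(1,-1)).
General solution: K_1X_1 + K_2X_2.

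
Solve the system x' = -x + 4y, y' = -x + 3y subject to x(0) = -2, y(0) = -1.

Coefficient matrix A = [[-1, 4], [-1, 3]].
Characteristic polynomial det(A - λI) = λ^2 - 2λ + 1 = 0.
Single eigenvalue λ = 1 with algebraic multiplicity 2.
Eigenvector v = (2,1); generalized eigenvector w with (A-λI)w=v is (-1,0).
General solution: e^(t)[c_1·v + c_2·(t·v + w)].
Applying x(0)=-2, y(0)=-1 gives c_1=-1, c_2=0.

x(t) = -2e^(t), y(t) = -e^(t)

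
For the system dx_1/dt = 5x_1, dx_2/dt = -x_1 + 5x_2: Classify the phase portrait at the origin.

A = [[5,0],[-1,5]]; det(A-λI) = λ^2 - 10λ + 25.
repeated λ = 5 with a single eigenvector.

unstable improper node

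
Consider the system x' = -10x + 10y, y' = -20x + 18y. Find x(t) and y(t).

x(t) = 2C_1e^(4t)sin(2t) - C_1e^(4t)cos(2t) - C_2e^(4t)sin(2t) - 2C_2e^(4t)cos(2t), y(t) = 3C_1e^(4t)sin(2t) - C_1e^(4t)cos(2t) - C_2e^(4t)sin(2t) - 3C_2e^(4t)cos(2t)

Coefficient matrix A = [[-10, 10], [-20, 18]].
Characteristic polynomial det(A - λI) = λ^2 - 8λ + 20 = 0.
Eigenvalues λ = 4 ± 2i (complex conjugate pair).
For λ=4+2i: an eigenvector is (-1,-1) - i(2,3) = (-1 - 2i, -1 - 3i).
A real fundamental pair from Re and Im of e^((4+2i)t)v: X_1 = e^(4t)(cos(2t)·(-1,-1) + sin(2t)·(2,3)), X_2 = e^(4t)(sin(2t)·(-1,-1) - cos(2t)·(2,3)).
General solution: C_1X_1 + C_2X_2.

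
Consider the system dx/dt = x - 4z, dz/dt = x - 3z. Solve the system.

x(t) = 2c_1e^(-t) + 2c_2te^(-t) - c_2e^(-t), z(t) = c_1e^(-t) + c_2te^(-t) - c_2e^(-t)

Coefficient matrix A = [[1, -4], [1, -3]].
Characteristic polynomial det(A - λI) = λ^2 + 2λ + 1 = 0.
Single eigenvalue λ = -1 with algebraic multiplicity 2.
Eigenvector v = (2,1); generalized eigenvector w with (A-λI)w=v is (-1,-1).
General solution: e^(-t)[c_1·v + c_2·(t·v + w)].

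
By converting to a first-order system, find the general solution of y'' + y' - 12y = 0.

Let x_1 = y, x_2 = y'. Then x_1' = x_2 and x_2' = 12x_1 - x_2.
A = [[0,1],[12,-1]]; det(A-λI) = λ^2 + λ - 12.
Eigenvalues λ = 3, -4 with eigenvectors (1,3), (1,-4).

y(t) = K_1e^(3t) + K_2e^(-4t)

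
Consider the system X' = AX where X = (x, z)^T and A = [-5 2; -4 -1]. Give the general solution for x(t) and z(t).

x(t) = c_1e^(-3t)cos(2t) + c_2e^(-3t)sin(2t), z(t) = -c_1e^(-3t)sin(2t) + c_1e^(-3t)cos(2t) + c_2e^(-3t)sin(2t) + c_2e^(-3t)cos(2t)

Coefficient matrix A = [[-5, 2], [-4, -1]].
Characteristic polynomial det(A - λI) = λ^2 + 6λ + 13 = 0.
Eigenvalues λ = -3 ± 2i (complex conjugate pair).
For λ=-3+2i: an eigenvector is (1,1) - i(0,-1) = (1, 1 + i).
A real fundamental pair from Re and Im of e^((-3+2i)t)v: X_1 = e^(-3t)(cos(2t)·(1,1) + sin(2t)·(0,-1)), X_2 = e^(-3t)(sin(2t)·(1,1) - cos(2t)·(0,-1)).
General solution: c_1X_1 + c_2X_2.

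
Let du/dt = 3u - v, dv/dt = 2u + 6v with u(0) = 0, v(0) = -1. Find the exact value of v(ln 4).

-1792

A = [[3,-1],[2,6]]; eigenvalues λ = 5, 4.
Eigenvectors: (1,-2) for λ=5, (-1,1) for λ=4.
From the initial condition, c_1 = 1, c_2 = 1.
v(ln 4) = (1)(4^5)(-2) + (1)(4^4)(1) = -1792.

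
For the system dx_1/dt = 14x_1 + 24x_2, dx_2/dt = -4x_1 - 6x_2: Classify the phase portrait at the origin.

unstable node

A = [[14,24],[-4,-6]]; det(A-λI) = λ^2 - 8λ + 12.
λ = 2, 6: both positive.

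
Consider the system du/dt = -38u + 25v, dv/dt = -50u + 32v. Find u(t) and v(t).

Coefficient matrix A = [[-38, 25], [-50, 32]].
Characteristic polynomial det(A - λI) = λ^2 + 6λ + 34 = 0.
Eigenvalues λ = -3 ± 5i (complex conjugate pair).
For λ=-3+5i: an eigenvector is (2,3) - i(1,1) = (2 - i, 3 - i).
A real fundamental pair from Re and Im of e^((-3+5i)t)v: X_1 = e^(-3t)(cos(5t)·(2,3) + sin(5t)·(1,1)), X_2 = e^(-3t)(sin(5t)·(2,3) - cos(5t)·(1,1)).
General solution: C_1X_1 + C_2X_2.

u(t) = C_1e^(-3t)sin(5t) + 2C_1e^(-3t)cos(5t) + 2C_2e^(-3t)sin(5t) - C_2e^(-3t)cos(5t), v(t) = C_1e^(-3t)sin(5t) + 3C_1e^(-3t)cos(5t) + 3C_2e^(-3t)sin(5t) - C_2e^(-3t)cos(5t)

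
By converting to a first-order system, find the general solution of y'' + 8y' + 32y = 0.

y(t) = C_1e^(-4t)cos(4t) + C_2e^(-4t)sin(4t)

Let x_1 = y, x_2 = y'. Then x_1' = x_2 and x_2' = -32x_1 - 8x_2.
A = [[0,1],[-32,-8]]; det(A-λI) = λ^2 + 8λ + 32.
Eigenvalues λ = -4 ± 4i.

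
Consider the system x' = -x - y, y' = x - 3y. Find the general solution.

Coefficient matrix A = [[-1, -1], [1, -3]].
Characteristic polynomial det(A - λI) = λ^2 + 4λ + 4 = 0.
Single eigenvalue λ = -2 with algebraic multiplicity 2.
Eigenvector v = (1,1); generalized eigenvector w with (A-λI)w=v is (0,-1).
General solution: e^(-2t)[c_1·v + c_2·(t·v + w)].

x(t) = c_1e^(-2t) + c_2te^(-2t), y(t) = c_1e^(-2t) + c_2te^(-2t) - c_2e^(-2t)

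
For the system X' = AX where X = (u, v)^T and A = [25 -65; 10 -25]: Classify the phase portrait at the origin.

center

A = [[25,-65],[10,-25]]; det(A-λI) = λ^2 + 25.
λ = 0 ± 5i: zero real part.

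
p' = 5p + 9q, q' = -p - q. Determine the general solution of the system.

p(t) = 3c_1e^(2t) + 3c_2te^(2t) + c_2e^(2t), q(t) = -c_1e^(2t) - c_2te^(2t)

Coefficient matrix A = [[5, 9], [-1, -1]].
Characteristic polynomial det(A - λI) = λ^2 - 4λ + 4 = 0.
Single eigenvalue λ = 2 with algebraic multiplicity 2.
Eigenvector v = (3,-1); generalized eigenvector w with (A-λI)w=v is (1,0).
General solution: e^(2t)[c_1·v + c_2·(t·v + w)].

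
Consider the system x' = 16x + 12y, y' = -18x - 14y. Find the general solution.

x(t) = -c_1e^(4t) + 2c_2e^(-2t), y(t) = c_1e^(4t) - 3c_2e^(-2t)

Coefficient matrix A = [[16, 12], [-18, -14]].
Characteristic polynomial det(A - λI) = λ^2 - 2λ - 8 = 0.
Eigenvalues λ = 4, -2.
For λ=4: (A-λI) row 1 is [12, 12], so an eigenvector is (-1, 1).
For λ=-2: (A-λI) row 1 is [18, 12], so an eigenvector is (2, -3).
General solution: c_1e^(4t)(-1,1) + c_2e^(-2t)(2,-3).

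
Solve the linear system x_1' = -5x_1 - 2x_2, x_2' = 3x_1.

x_1(t) = -K_1e^(-3t) + 2K_2e^(-2t), x_2(t) = K_1e^(-3t) - 3K_2e^(-2t)

Coefficient matrix A = [[-5, -2], [3, 0]].
Characteristic polynomial det(A - λI) = λ^2 + 5λ + 6 = 0.
Eigenvalues λ = -3, -2.
For λ=-3: (A-λI) row 1 is [-2, -2], so an eigenvector is (-1, 1).
For λ=-2: (A-λI) row 1 is [-3, -2], so an eigenvector is (2, -3).
General solution: K_1e^(-3t)(-1,1) + K_2e^(-2t)(2,-3).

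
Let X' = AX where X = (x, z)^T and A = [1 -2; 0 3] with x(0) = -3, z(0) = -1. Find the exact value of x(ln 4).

A = [[1,-2],[0,3]]; eigenvalues λ = 1, 3.
Eigenvectors: (-1,0) for λ=1, (-1,1) for λ=3.
From the initial condition, c_1 = 4, c_2 = -1.
x(ln 4) = (4)(4^1)(-1) + (-1)(4^3)(-1) = 48.

48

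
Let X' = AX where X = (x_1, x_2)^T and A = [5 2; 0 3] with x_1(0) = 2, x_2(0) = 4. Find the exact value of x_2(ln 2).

A = [[5,2],[0,3]]; eigenvalues λ = 5, 3.
Eigenvectors: (1,0) for λ=5, (-1,1) for λ=3.
From the initial condition, c_1 = 6, c_2 = 4.
x_2(ln 2) = (6)(2^5)(0) + (4)(2^3)(1) = 32.

32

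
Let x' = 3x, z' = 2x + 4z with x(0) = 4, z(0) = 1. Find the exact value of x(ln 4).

A = [[3,0],[2,4]]; eigenvalues λ = 3, 4.
Eigenvectors: (1,-2) for λ=3, (0,1) for λ=4.
From the initial condition, c_1 = 4, c_2 = 9.
x(ln 4) = (4)(4^3)(1) + (9)(4^4)(0) = 256.

256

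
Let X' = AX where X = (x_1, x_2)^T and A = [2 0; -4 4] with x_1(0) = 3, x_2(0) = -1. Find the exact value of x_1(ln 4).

48

A = [[2,0],[-4,4]]; eigenvalues λ = 2, 4.
Eigenvectors: (1,2) for λ=2, (0,1) for λ=4.
From the initial condition, c_1 = 3, c_2 = -7.
x_1(ln 4) = (3)(4^2)(1) + (-7)(4^4)(0) = 48.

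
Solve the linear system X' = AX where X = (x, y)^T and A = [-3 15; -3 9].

Coefficient matrix A = [[-3, 15], [-3, 9]].
Characteristic polynomial det(A - λI) = λ^2 - 6λ + 18 = 0.
Eigenvalues λ = 3 ± 3i (complex conjugate pair).
For λ=3+3i: an eigenvector is (1,0) - i(-2,-1) = (1 + 2i, 0 + i).
A real fundamental pair from Re and Im of e^((3+3i)t)v: X_1 = e^(3t)(cos(3t)·(1,0) + sin(3t)·(-2,-1)), X_2 = e^(3t)(sin(3t)·(1,0) - cos(3t)·(-2,-1)).
General solution: C_1X_1 + C_2X_2.

x(t) = -2C_1e^(3t)sin(3t) + C_1e^(3t)cos(3t) + C_2e^(3t)sin(3t) + 2C_2e^(3t)cos(3t), y(t) = -C_1e^(3t)sin(3t) + C_2e^(3t)cos(3t)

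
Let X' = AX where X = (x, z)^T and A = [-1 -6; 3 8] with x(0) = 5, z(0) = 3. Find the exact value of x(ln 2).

-288

A = [[-1,-6],[3,8]]; eigenvalues λ = 5, 2.
Eigenvectors: (1,-1) for λ=5, (2,-1) for λ=2.
From the initial condition, c_1 = -11, c_2 = 8.
x(ln 2) = (-11)(2^5)(1) + (8)(2^2)(2) = -288.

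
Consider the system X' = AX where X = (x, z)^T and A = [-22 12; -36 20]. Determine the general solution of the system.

x(t) = -2K_1e^(-4t) - K_2e^(2t), z(t) = -3K_1e^(-4t) - 2K_2e^(2t)

Coefficient matrix A = [[-22, 12], [-36, 20]].
Characteristic polynomial det(A - λI) = λ^2 + 2λ - 8 = 0.
Eigenvalues λ = -4, 2.
For λ=-4: (A-λI) row 1 is [-18, 12], so an eigenvector is (-2, -3).
For λ=2: (A-λI) row 1 is [-24, 12], so an eigenvector is (-1, -2).
General solution: K_1e^(-4t)(-2,-3) + K_2e^(2t)(-1,-2).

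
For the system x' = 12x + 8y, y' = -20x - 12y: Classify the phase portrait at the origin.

center

A = [[12,8],[-20,-12]]; det(A-λI) = λ^2 + 16.
λ = 0 ± 4i: zero real part.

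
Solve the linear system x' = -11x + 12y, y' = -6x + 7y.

x(t) = -c_1e^(t) + 2c_2e^(-5t), y(t) = -c_1e^(t) + c_2e^(-5t)

Coefficient matrix A = [[-11, 12], [-6, 7]].
Characteristic polynomial det(A - λI) = λ^2 + 4λ - 5 = 0.
Eigenvalues λ = 1, -5.
For λ=1: (A-λI) row 1 is [-12, 12], so an eigenvector is (-1, -1).
For λ=-5: (A-λI) row 1 is [-6, 12], so an eigenvector is (2, 1).
General solution: c_1e^(t)(-1,-1) + c_2e^(-5t)(2,1).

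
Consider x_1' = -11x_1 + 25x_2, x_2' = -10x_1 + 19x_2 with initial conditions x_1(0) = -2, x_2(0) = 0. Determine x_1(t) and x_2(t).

x_1(t) = 6e^(4t)sin(5t) - 2e^(4t)cos(5t), x_2(t) = 4e^(4t)sin(5t)

Coefficient matrix A = [[-11, 25], [-10, 19]].
Characteristic polynomial det(A - λI) = λ^2 - 8λ + 41 = 0.
Eigenvalues λ = 4 ± 5i (complex conjugate pair).
For λ=4+5i: an eigenvector is (-1,-1) - i(-2,-1) = (-1 + 2i, -1 + i).
A real fundamental pair from Re and Im of e^((4+5i)t)v: X_1 = e^(4t)(cos(5t)·(-1,-1) + sin(5t)·(-2,-1)), X_2 = e^(4t)(sin(5t)·(-1,-1) - cos(5t)·(-2,-1)).
General solution: c_1X_1 + c_2X_2.
Applying x_1(0)=-2, x_2(0)=0 gives c_1=-2, c_2=-2.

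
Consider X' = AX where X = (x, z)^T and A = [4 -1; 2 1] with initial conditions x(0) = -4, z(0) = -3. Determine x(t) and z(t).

Coefficient matrix A = [[4, -1], [2, 1]].
Characteristic polynomial det(A - λI) = λ^2 - 5λ + 6 = 0.
Eigenvalues λ = 2, 3.
For λ=2: (A-λI) row 1 is [2, -1], so an eigenvector is (1, 2).
For λ=3: (A-λI) row 1 is [1, -1], so an eigenvector is (-1, -1).
General solution: K_1e^(2t)(1,2) + K_2e^(3t)(-1,-1).
Applying x(0)=-4, z(0)=-3 gives K_1=1, K_2=5.

x(t) = -5e^(3t) + e^(2t), z(t) = -5e^(3t) + 2e^(2t)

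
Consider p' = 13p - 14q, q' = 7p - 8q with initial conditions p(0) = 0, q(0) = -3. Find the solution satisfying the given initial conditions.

Coefficient matrix A = [[13, -14], [7, -8]].
Characteristic polynomial det(A - λI) = λ^2 - 5λ - 6 = 0.
Eigenvalues λ = -1, 6.
For λ=-1: (A-λI) row 1 is [14, -14], so an eigenvector is (1, 1).
For λ=6: (A-λI) row 1 is [7, -14], so an eigenvector is (-2, -1).
General solution: C_1e^(-t)(1,1) + C_2e^(6t)(-2,-1).
Applying p(0)=0, q(0)=-3 gives C_1=-6, C_2=-3.

p(t) = 6e^(6t) - 6e^(-t), q(t) = 3e^(6t) - 6e^(-t)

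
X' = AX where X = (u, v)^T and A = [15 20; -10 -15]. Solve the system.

u(t) = 2C_1e^(5t) + C_2e^(-5t), v(t) = -C_1e^(5t) - C_2e^(-5t)

Coefficient matrix A = [[15, 20], [-10, -15]].
Characteristic polynomial det(A - λI) = λ^2 - 25 = 0.
Eigenvalues λ = 5, -5.
For λ=5: (A-λI) row 1 is [10, 20], so an eigenvector is (2, -1).
For λ=-5: (A-λI) row 1 is [20, 20], so an eigenvector is (1, -1).
General solution: C_1e^(5t)(2,-1) + C_2e^(-5t)(1,-1).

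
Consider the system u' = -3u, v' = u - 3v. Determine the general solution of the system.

Coefficient matrix A = [[-3, 0], [1, -3]].
Characteristic polynomial det(A - λI) = λ^2 + 6λ + 9 = 0.
Single eigenvalue λ = -3 with algebraic multiplicity 2.
Eigenvector v = (0,-1); generalized eigenvector w with (A-λI)w=v is (-1,2).
General solution: e^(-3t)[K_1·v + K_2·(t·v + w)].

u(t) = -K_2e^(-3t), v(t) = -K_1e^(-3t) - K_2te^(-3t) + 2K_2e^(-3t)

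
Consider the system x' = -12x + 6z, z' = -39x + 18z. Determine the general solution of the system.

x(t) = -c_1e^(3t)sin(3t) + c_1e^(3t)cos(3t) + c_2e^(3t)sin(3t) + c_2e^(3t)cos(3t), z(t) = -3c_1e^(3t)sin(3t) + 2c_1e^(3t)cos(3t) + 2c_2e^(3t)sin(3t) + 3c_2e^(3t)cos(3t)

Coefficient matrix A = [[-12, 6], [-39, 18]].
Characteristic polynomial det(A - λI) = λ^2 - 6λ + 18 = 0.
Eigenvalues λ = 3 ± 3i (complex conjugate pair).
For λ=3+3i: an eigenvector is (1,2) - i(-1,-3) = (1 + i, 2 + 3i).
A real fundamental pair from Re and Im of e^((3+3i)t)v: X_1 = e^(3t)(cos(3t)·(1,2) + sin(3t)·(-1,-3)), X_2 = e^(3t)(sin(3t)·(1,2) - cos(3t)·(-1,-3)).
General solution: c_1X_1 + c_2X_2.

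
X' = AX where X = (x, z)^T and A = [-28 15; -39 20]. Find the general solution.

x(t) = c_1e^(-4t)sin(3t) - 2c_1e^(-4t)cos(3t) - 2c_2e^(-4t)sin(3t) - c_2e^(-4t)cos(3t), z(t) = 2c_1e^(-4t)sin(3t) - 3c_1e^(-4t)cos(3t) - 3c_2e^(-4t)sin(3t) - 2c_2e^(-4t)cos(3t)

Coefficient matrix A = [[-28, 15], [-39, 20]].
Characteristic polynomial det(A - λI) = λ^2 + 8λ + 25 = 0.
Eigenvalues λ = -4 ± 3i (complex conjugate pair).
For λ=-4+3i: an eigenvector is (-2,-3) - i(1,2) = (-2 - i, -3 - 2i).
A real fundamental pair from Re and Im of e^((-4+3i)t)v: X_1 = e^(-4t)(cos(3t)·(-2,-3) + sin(3t)·(1,2)), X_2 = e^(-4t)(sin(3t)·(-2,-3) - cos(3t)·(1,2)).
General solution: c_1X_1 + c_2X_2.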